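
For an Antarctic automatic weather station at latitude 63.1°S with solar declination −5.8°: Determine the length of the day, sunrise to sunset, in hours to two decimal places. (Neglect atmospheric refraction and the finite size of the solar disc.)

13.54 hours

−tan φ tan δ = −(-1.9711)(-0.1016) = -0.2003; H_s = arccos(-0.2003) = 101.55°.
Day length = 2 H_s / 15° h⁻¹ = 203.10° / 15 = 13.540 h.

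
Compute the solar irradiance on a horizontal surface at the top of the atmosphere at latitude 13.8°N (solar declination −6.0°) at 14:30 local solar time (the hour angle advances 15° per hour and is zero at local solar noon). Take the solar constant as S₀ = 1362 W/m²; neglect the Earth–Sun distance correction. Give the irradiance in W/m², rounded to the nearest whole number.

Hour angle H = 15° × (14.5 − 12) = 37.50°.
cos θ_z = sin φ sin δ + cos φ cos δ cos H = (0.2385)(-0.1045) + (0.9711)(0.9945)(0.7934) = 0.7413.
Top-of-atmosphere irradiance = S₀ cos θ_z = 1362 × 0.7413 = 1009.65 W/m².

1010 W/m²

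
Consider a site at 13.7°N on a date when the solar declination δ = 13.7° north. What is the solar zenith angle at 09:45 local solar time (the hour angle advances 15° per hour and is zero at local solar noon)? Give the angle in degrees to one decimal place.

32.8°

Hour angle H = 15° × (9.75 − 12) = -33.75°.
cos θ_z = sin φ sin δ + cos φ cos δ cos H = (0.2368)(0.2368) + (0.9715)(0.9715)(0.8315) = 0.8409.
θ_z = arccos(0.8409) = 32.76°.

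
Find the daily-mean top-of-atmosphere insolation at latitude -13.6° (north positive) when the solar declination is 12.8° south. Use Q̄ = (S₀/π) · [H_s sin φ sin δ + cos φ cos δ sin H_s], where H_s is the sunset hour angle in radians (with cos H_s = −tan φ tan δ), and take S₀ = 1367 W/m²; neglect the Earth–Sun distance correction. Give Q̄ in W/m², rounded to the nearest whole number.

The sunset hour angle satisfies cos H_s = −tan φ tan δ = -0.0550, giving H_s = 93.15°. In radians, H_s = 1.6258.
H_s sin φ sin δ = 1.6258 × -0.2351 × -0.2215 = 0.0847.
cos φ cos δ sin H_s = 0.9720 × 0.9751 × 0.9985 = 0.9464.
Q̄ = (1367/π) × (0.0847 + 0.9464) = 435.13 × 1.0311 = 448.66 W/m².

449 W/m²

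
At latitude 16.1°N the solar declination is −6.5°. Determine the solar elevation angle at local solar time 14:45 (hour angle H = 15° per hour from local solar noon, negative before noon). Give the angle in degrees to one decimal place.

43.3°

Hour angle H = 15° × (14.75 − 12) = 41.25°.
cos θ_z = sin φ sin δ + cos φ cos δ cos H = (0.2773)(-0.1132) + (0.9608)(0.9936)(0.7518) = 0.6863.
θ_z = arccos(0.6863) = 46.66°, so the elevation is 90° − 46.66° = 43.34°.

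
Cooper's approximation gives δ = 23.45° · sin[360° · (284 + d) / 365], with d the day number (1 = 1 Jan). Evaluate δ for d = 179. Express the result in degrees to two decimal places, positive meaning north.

+23.29°

360 × (284 + 179) / 365 = 456.658°; sin(456.658°) = 0.9933.
δ = 23.45 × 0.9933 = 23.293° ≈ +23.29°.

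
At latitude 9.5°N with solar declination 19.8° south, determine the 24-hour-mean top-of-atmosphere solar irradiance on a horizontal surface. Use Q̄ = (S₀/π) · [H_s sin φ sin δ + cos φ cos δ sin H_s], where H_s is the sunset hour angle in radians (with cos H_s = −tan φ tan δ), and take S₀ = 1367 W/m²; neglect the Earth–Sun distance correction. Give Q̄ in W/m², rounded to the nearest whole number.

The sunset hour angle satisfies cos H_s = −tan φ tan δ = 0.0602, giving H_s = 86.55°. In radians, H_s = 1.5106.
H_s sin φ sin δ = 1.5106 × 0.1650 × -0.3387 = -0.0844.
cos φ cos δ sin H_s = 0.9863 × 0.9409 × 0.9982 = 0.9263.
Q̄ = (1367/π) × (-0.0844 + 0.9263) = 435.13 × 0.8419 = 366.34 W/m².

366 W/m²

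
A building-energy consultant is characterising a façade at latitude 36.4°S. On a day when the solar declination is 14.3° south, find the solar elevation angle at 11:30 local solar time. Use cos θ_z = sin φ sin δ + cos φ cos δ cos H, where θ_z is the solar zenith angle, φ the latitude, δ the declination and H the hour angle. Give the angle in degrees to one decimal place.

Hour angle H = 15° × (11.5 − 12) = -7.50°.
cos θ_z = sin(-36.4°) sin(-14.3°) + cos(-36.4°) cos(-14.3°) cos(-7.50°) = 0.1466 + 0.7733 = 0.9199.
θ_z = arccos(0.9199) = 23.09°, so the elevation is 90° − 23.09° = 66.91°.

66.9°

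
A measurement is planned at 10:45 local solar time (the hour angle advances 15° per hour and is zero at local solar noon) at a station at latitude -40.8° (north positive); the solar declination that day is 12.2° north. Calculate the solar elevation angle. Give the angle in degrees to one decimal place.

34.2°

Hour angle H = 15° × (10.75 − 12) = -18.75°.
cos θ_z = sin φ sin δ + cos φ cos δ cos H = (-0.6534)(0.2113) + (0.7570)(0.9774)(0.9469) = 0.5625.
θ_z = arccos(0.5625) = 55.77°, so the elevation is 90° − 55.77° = 34.23°.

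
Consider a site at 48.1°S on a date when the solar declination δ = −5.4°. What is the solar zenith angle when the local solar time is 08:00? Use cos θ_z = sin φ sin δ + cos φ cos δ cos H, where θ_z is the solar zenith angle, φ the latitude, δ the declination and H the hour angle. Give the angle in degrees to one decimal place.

Hour angle H = 15° × (8 − 12) = -60.00°.
cos θ_z = sin(-48.1°) sin(-5.4°) + cos(-48.1°) cos(-5.4°) cos(-60.00°) = 0.0700 + 0.3324 = 0.4024.
θ_z = arccos(0.4024) = 66.27°.

66.3°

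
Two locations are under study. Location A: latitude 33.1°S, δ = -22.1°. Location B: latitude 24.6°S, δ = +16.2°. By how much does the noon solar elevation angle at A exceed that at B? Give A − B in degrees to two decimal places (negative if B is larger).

+29.80°

A: 90° − |-33.1 − (-22.1)| = 79.00°.
B: 90° − |-24.6 − (16.2)| = 49.20°.
A − B = 79.00 − 49.20 = 29.80°.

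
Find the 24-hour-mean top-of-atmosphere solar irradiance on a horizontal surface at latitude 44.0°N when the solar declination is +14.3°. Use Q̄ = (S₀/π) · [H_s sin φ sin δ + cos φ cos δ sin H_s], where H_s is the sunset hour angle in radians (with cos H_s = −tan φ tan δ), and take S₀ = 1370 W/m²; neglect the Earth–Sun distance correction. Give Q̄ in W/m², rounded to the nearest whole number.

cos H_s = −tan(44.0°) · tan(14.3°) = -0.2462, so H_s = arccos(-0.2462) = 104.25°. In radians, H_s = 1.8195.
H_s sin φ sin δ = 1.8195 × 0.6947 × 0.2470 = 0.3122.
cos φ cos δ sin H_s = 0.7193 × 0.9690 × 0.9692 = 0.6755.
Q̄ = (1370/π) × (0.3122 + 0.6755) = 436.08 × 0.9877 = 430.72 W/m².

431 W/m²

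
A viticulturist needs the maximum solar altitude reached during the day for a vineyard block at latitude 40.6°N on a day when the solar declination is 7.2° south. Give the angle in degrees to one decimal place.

At local solar noon the hour angle is zero, so the elevation is 90° − |φ − δ| = 90° − |40.6° − (-7.2°)| = 90° − 47.8° = 42.2°.

42.2°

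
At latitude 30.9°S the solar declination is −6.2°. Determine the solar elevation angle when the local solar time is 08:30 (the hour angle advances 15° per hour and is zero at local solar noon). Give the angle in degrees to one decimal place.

Hour angle H = 15° × (8.5 − 12) = -52.50°.
cos θ_z = sin φ sin δ + cos φ cos δ cos H = (-0.5135)(-0.1080) + (0.8581)(0.9942)(0.6088) = 0.5748.
θ_z = arccos(0.5748) = 54.91°, so the elevation is 90° − 54.91° = 35.09°.

35.1°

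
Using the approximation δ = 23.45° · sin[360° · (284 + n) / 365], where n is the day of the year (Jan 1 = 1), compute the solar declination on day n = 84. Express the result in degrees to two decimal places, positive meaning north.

360 × (284 + 84) / 365 = 362.959°; sin(362.959°) = 0.0516.
δ = 23.45 × 0.0516 = 1.210° ≈ +1.21°.

+1.21°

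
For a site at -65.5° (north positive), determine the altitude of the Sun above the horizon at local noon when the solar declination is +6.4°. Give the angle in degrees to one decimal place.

18.1°

At local solar noon the hour angle is zero, so the elevation is 90° − |φ − δ| = 90° − |-65.5° − (6.4°)| = 90° − 71.9° = 18.1°.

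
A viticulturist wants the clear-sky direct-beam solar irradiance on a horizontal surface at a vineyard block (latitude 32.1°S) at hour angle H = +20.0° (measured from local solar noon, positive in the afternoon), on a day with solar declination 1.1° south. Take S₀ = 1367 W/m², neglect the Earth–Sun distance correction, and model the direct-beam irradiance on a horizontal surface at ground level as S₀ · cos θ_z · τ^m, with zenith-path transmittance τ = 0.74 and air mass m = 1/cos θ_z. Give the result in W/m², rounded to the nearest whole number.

cos θ_z = sin(-32.1°) sin(-1.1°) + cos(-32.1°) cos(-1.1°) cos(20.00°) = 0.0102 + 0.7959 = 0.8061.
Air mass m = 1/cos θ_z = 1/0.8061 = 1.241; τ^m = 0.74^1.241 = 0.6882.
Surface direct beam = 1367 × 0.8061 × 0.6882 = 758.35 W/m².

758 W/m²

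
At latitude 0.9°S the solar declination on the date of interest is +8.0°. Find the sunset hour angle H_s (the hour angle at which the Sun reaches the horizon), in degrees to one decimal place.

cos H_s = −tan(-0.9°) · tan(8.0°) = 0.0022, so H_s = arccos(0.0022) = 89.87°.

89.9°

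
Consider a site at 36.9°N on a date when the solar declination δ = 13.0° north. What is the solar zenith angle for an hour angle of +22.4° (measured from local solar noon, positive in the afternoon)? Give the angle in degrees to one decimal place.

cos θ_z = sin φ sin δ + cos φ cos δ cos H = (0.6004)(0.2250) + (0.7997)(0.9744)(0.9245) = 0.8555.
θ_z = arccos(0.8555) = 31.18°.

31.2°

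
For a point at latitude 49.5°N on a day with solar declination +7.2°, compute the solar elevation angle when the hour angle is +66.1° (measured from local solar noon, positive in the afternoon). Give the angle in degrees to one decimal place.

With φ = 49.5°, δ = 7.2°, H = 66.10°: sin φ sin δ = 0.0953, cos φ cos δ cos H = 0.2610, so cos θ_z = 0.3563.
θ_z = arccos(0.3563) = 69.13°, so the elevation is 90° − 69.13° = 20.87°.

20.9°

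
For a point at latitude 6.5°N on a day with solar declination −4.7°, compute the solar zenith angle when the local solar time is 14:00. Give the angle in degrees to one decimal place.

Hour angle H = 15° × (14 − 12) = 30.00°.
cos θ_z = sin φ sin δ + cos φ cos δ cos H = (0.1132)(-0.0819) + (0.9936)(0.9966)(0.8660) = 0.8483.
θ_z = arccos(0.8483) = 31.97°.

32.0°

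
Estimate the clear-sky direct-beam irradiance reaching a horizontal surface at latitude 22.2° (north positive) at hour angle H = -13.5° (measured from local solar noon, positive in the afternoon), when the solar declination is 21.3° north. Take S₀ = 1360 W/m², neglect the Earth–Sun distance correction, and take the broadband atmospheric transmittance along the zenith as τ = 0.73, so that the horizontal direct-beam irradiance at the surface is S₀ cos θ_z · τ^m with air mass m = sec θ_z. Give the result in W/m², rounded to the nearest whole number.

962 W/m²

With φ = 22.2°, δ = 21.3°, H = -13.50°: sin φ sin δ = 0.1373, cos φ cos δ cos H = 0.8388, so cos θ_z = 0.9761.
Air mass m = 1/cos θ_z = 1/0.9761 = 1.024; τ^m = 0.73^1.024 = 0.7245.
Surface direct beam = 1360 × 0.9761 × 0.7245 = 961.77 W/m².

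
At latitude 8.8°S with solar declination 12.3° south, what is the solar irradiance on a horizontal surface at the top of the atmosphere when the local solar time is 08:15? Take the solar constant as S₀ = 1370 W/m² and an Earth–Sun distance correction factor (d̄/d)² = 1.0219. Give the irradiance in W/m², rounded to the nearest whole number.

Hour angle H = 15° × (8.25 − 12) = -56.25°.
With φ = -8.8°, δ = -12.3°, H = -56.25°: sin φ sin δ = 0.0326, cos φ cos δ cos H = 0.5364, so cos θ_z = 0.5690.
Top-of-atmosphere irradiance = S₀ (d̄/d)² cos θ_z = 1370 × 1.0219 × 0.5690 = 796.60 W/m².

797 W/m²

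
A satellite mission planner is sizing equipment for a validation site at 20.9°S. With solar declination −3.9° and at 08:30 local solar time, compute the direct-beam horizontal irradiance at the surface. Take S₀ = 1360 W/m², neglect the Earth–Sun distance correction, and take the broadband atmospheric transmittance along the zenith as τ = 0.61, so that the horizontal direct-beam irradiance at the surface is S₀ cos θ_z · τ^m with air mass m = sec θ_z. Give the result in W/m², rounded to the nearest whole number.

349 W/m²

Hour angle H = 15° × (8.5 − 12) = -52.50°.
With φ = -20.9°, δ = -3.9°, H = -52.50°: sin φ sin δ = 0.0243, cos φ cos δ cos H = 0.5674, so cos θ_z = 0.5917.
Air mass m = 1/cos θ_z = 1/0.5917 = 1.690; τ^m = 0.61^1.690 = 0.4337.
Surface direct beam = 1360 × 0.5917 × 0.4337 = 349.00 W/m².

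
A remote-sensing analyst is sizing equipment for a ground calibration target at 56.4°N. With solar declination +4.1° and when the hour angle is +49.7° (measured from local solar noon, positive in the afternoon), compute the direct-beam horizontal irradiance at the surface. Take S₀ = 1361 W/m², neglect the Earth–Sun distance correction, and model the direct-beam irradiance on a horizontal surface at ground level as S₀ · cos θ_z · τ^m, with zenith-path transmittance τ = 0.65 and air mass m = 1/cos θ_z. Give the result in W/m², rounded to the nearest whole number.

202 W/m²

With φ = 56.4°, δ = 4.1°, H = 49.70°: sin φ sin δ = 0.0596, cos φ cos δ cos H = 0.3570, so cos θ_z = 0.4166.
Air mass m = 1/cos θ_z = 1/0.4166 = 2.400; τ^m = 0.65^2.400 = 0.3556.
Surface direct beam = 1361 × 0.4166 × 0.3556 = 201.62 W/m².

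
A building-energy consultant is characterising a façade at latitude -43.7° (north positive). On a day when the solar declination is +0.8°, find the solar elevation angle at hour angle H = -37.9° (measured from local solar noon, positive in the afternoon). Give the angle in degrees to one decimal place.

34.1°

cos θ_z = sin φ sin δ + cos φ cos δ cos H = (-0.6909)(0.0140) + (0.7230)(0.9999)(0.7891) = 0.5608.
θ_z = arccos(0.5608) = 55.89°, so the elevation is 90° − 55.89° = 34.11°.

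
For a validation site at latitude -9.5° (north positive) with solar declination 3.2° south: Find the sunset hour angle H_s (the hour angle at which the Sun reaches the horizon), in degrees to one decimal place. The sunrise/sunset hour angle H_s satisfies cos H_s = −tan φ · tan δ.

−tan φ tan δ = −(-0.1673)(-0.0559) = -0.0094; H_s = arccos(-0.0094) = 90.54°.

90.5°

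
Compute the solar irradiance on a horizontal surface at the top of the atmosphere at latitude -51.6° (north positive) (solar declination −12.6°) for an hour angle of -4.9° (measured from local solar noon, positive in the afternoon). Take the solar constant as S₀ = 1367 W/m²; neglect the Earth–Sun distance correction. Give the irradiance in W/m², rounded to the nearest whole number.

With φ = -51.6°, δ = -12.6°, H = -4.90°: sin φ sin δ = 0.1710, cos φ cos δ cos H = 0.6040, so cos θ_z = 0.7750.
Top-of-atmosphere irradiance = S₀ cos θ_z = 1367 × 0.7750 = 1059.42 W/m².

1059 W/m²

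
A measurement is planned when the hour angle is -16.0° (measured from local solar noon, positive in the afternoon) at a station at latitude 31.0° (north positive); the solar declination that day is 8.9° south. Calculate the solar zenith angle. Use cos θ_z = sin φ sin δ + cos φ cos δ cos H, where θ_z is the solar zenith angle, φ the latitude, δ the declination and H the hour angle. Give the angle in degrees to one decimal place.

42.7°

cos θ_z = sin φ sin δ + cos φ cos δ cos H = (0.5150)(-0.1547) + (0.8572)(0.9880)(0.9613) = 0.7345.
θ_z = arccos(0.7345) = 42.74°.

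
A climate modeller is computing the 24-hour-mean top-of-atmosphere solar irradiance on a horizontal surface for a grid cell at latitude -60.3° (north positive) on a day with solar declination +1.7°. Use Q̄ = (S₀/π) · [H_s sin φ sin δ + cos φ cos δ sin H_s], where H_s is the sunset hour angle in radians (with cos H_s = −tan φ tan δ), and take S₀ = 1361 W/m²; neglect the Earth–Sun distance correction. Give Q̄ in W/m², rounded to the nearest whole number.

197 W/m²

−tan φ tan δ = −(-1.7532)(0.0297) = 0.0521; H_s = arccos(0.0521) = 87.01°. In radians, H_s = 1.5186.
H_s sin φ sin δ = 1.5186 × -0.8686 × 0.0297 = -0.0392.
cos φ cos δ sin H_s = 0.4955 × 0.9996 × 0.9986 = 0.4946.
Q̄ = (1361/π) × (-0.0392 + 0.4946) = 433.22 × 0.4554 = 197.29 W/m².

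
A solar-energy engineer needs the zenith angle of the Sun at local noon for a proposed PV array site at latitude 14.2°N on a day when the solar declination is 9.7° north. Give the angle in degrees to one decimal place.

At local solar noon the hour angle is zero, so the zenith angle is |φ − δ| = |14.2° − (9.7°)| = 4.5°.

4.5°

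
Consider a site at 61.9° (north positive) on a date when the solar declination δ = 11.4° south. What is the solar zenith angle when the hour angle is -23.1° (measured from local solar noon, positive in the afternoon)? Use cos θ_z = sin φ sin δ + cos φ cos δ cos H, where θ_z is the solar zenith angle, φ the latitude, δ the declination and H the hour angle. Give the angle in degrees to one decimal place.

With φ = 61.9°, δ = -11.4°, H = -23.10°: sin φ sin δ = -0.1744, cos φ cos δ cos H = 0.4247, so cos θ_z = 0.2503.
θ_z = arccos(0.2503) = 75.50°.

75.5°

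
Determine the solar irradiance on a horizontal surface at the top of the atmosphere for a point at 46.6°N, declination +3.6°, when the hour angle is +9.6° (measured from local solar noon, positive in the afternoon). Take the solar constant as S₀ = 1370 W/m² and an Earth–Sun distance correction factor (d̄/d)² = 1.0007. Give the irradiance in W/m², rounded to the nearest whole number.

989 W/m²

With φ = 46.6°, δ = 3.6°, H = 9.60°: sin φ sin δ = 0.0456, cos φ cos δ cos H = 0.6761, so cos θ_z = 0.7217.
Top-of-atmosphere irradiance = S₀ (d̄/d)² cos θ_z = 1370 × 1.0007 × 0.7217 = 989.42 W/m².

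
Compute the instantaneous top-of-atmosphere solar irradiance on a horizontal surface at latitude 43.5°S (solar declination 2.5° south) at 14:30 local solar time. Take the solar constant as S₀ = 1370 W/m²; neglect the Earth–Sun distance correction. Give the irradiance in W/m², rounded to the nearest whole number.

Hour angle H = 15° × (14.5 − 12) = 37.50°.
cos θ_z = sin φ sin δ + cos φ cos δ cos H = (-0.6884)(-0.0436) + (0.7254)(0.9990)(0.7934) = 0.6050.
Top-of-atmosphere irradiance = S₀ cos θ_z = 1370 × 0.6050 = 828.85 W/m².

829 W/m²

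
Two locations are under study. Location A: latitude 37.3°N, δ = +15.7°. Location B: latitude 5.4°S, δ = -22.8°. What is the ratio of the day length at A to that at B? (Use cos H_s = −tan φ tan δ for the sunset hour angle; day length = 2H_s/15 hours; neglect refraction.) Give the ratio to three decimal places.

1.109

A: H_s = arccos(−tan 37.3° · tan 15.7°) = 102.36°, so 2H_s/15 = 13.6480 h.
B: H_s = arccos(−tan -5.4° · tan -22.8°) = 92.28°, so 2H_s/15 = 12.3040 h.
Ratio A/B = 13.6480 / 12.3040 = 1.1092.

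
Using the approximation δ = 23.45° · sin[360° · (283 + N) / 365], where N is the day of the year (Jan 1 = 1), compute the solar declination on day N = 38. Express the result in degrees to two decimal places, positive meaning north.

-16.11°

360 × (283 + 38) / 365 = 316.603°; sin(316.603°) = -0.6870.
δ = 23.45 × -0.6870 = -16.110° ≈ -16.11°.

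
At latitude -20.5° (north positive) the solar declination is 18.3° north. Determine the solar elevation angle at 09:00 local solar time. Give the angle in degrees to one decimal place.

Hour angle H = 15° × (9 − 12) = -45.00°.
cos θ_z = sin φ sin δ + cos φ cos δ cos H = (-0.3502)(0.3140) + (0.9367)(0.9494)(0.7071) = 0.5189.
θ_z = arccos(0.5189) = 58.74°, so the elevation is 90° − 58.74° = 31.26°.

31.3°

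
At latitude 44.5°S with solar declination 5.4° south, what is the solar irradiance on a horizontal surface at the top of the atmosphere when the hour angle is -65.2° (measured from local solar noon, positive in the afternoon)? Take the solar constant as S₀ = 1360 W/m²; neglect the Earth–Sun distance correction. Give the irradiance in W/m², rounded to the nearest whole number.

495 W/m²

cos θ_z = sin φ sin δ + cos φ cos δ cos H = (-0.7009)(-0.0941) + (0.7133)(0.9956)(0.4195) = 0.3639.
Top-of-atmosphere irradiance = S₀ cos θ_z = 1360 × 0.3639 = 494.90 W/m².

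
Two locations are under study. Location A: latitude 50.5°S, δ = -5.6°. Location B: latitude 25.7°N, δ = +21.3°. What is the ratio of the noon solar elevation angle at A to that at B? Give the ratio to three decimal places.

0.527

A: 90° − |-50.5 − (-5.6)| = 45.10°.
B: 90° − |25.7 − (21.3)| = 85.60°.
Ratio A/B = 45.1000 / 85.6000 = 0.5269.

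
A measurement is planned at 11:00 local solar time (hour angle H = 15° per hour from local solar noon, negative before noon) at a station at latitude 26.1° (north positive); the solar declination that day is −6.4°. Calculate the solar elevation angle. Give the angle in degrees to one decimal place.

54.4°

Hour angle H = 15° × (11 − 12) = -15.00°.
cos θ_z = sin φ sin δ + cos φ cos δ cos H = (0.4399)(-0.1115) + (0.8980)(0.9938)(0.9659) = 0.8130.
θ_z = arccos(0.8130) = 35.61°, so the elevation is 90° − 35.61° = 54.39°.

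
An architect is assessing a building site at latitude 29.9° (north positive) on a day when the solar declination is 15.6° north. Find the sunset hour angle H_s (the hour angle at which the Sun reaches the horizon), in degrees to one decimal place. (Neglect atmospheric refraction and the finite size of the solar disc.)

99.2°

The sunset hour angle satisfies cos H_s = −tan φ tan δ = -0.1606, giving H_s = 99.24°.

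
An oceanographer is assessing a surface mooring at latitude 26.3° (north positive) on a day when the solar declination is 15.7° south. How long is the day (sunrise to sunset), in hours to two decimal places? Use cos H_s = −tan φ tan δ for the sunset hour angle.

10.94 hours

The sunset hour angle satisfies cos H_s = −tan φ tan δ = 0.1389, giving H_s = 82.02°.
Day length = 2 H_s / 15° h⁻¹ = 164.04° / 15 = 10.936 h.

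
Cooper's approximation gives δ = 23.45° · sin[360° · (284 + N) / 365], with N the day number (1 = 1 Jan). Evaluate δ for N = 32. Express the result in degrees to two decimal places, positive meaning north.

360 × (284 + 32) / 365 = 311.671°; sin(311.671°) = -0.7470.
δ = 23.45 × -0.7470 = -17.517° ≈ -17.52°.

-17.52°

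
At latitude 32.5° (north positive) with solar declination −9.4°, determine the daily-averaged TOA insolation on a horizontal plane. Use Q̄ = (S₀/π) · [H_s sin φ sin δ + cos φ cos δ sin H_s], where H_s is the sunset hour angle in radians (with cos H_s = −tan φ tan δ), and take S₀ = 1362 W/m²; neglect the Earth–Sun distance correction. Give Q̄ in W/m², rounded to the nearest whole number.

303 W/m²

cos H_s = −tan(32.5°) · tan(-9.4°) = 0.1055, so H_s = arccos(0.1055) = 83.94°. In radians, H_s = 1.4650.
H_s sin φ sin δ = 1.4650 × 0.5373 × -0.1633 = -0.1285.
cos φ cos δ sin H_s = 0.8434 × 0.9866 × 0.9944 = 0.8274.
Q̄ = (1362/π) × (-0.1285 + 0.8274) = 433.54 × 0.6989 = 303.00 W/m².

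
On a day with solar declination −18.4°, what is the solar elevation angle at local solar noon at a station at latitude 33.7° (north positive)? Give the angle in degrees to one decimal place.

At local solar noon the hour angle is zero, so the elevation is 90° − |φ − δ| = 90° − |33.7° − (-18.4°)| = 90° − 52.1° = 37.9°.

37.9°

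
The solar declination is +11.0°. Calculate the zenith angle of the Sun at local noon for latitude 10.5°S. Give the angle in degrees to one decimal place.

At local solar noon the hour angle is zero, so the zenith angle is |φ − δ| = |-10.5° − (11.0°)| = 21.5°.

21.5°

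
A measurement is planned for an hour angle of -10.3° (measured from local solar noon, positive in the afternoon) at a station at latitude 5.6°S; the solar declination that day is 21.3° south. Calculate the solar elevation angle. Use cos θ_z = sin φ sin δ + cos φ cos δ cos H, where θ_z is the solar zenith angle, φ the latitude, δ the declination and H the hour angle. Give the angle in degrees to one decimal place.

71.4°

cos θ_z = sin(-5.6°) sin(-21.3°) + cos(-5.6°) cos(-21.3°) cos(-10.30°) = 0.0354 + 0.9123 = 0.9477.
θ_z = arccos(0.9477) = 18.61°, so the elevation is 90° − 18.61° = 71.39°.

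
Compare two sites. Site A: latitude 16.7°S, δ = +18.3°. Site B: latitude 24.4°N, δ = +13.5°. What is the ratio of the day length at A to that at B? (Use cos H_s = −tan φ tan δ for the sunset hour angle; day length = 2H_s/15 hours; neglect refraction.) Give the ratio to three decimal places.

A: H_s = arccos(−tan -16.7° · tan 18.3°) = 84.31°, so 2H_s/15 = 11.2413 h.
B: H_s = arccos(−tan 24.4° · tan 13.5°) = 96.25°, so 2H_s/15 = 12.8333 h.
Ratio A/B = 11.2413 / 12.8333 = 0.8759.

0.876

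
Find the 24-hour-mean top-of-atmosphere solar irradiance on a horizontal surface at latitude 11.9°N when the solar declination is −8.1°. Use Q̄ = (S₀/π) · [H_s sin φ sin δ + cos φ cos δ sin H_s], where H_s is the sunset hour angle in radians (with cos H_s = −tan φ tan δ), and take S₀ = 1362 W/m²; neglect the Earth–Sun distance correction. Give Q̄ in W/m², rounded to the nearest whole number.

400 W/m²

−tan φ tan δ = −(0.2107)(-0.1423) = 0.0300; H_s = arccos(0.0300) = 88.28°. In radians, H_s = 1.5408.
H_s sin φ sin δ = 1.5408 × 0.2062 × -0.1409 = -0.0448.
cos φ cos δ sin H_s = 0.9785 × 0.9900 × 0.9996 = 0.9683.
Q̄ = (1362/π) × (-0.0448 + 0.9683) = 433.54 × 0.9235 = 400.37 W/m².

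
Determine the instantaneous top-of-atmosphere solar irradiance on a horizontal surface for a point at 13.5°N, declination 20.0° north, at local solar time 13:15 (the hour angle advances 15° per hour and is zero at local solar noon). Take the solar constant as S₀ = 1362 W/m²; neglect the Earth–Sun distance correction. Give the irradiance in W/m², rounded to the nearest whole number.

1287 W/m²

Hour angle H = 15° × (13.25 − 12) = 18.75°.
cos θ_z = sin φ sin δ + cos φ cos δ cos H = (0.2334)(0.3420) + (0.9724)(0.9397)(0.9469) = 0.9451.
Top-of-atmosphere irradiance = S₀ cos θ_z = 1362 × 0.9451 = 1287.23 W/m².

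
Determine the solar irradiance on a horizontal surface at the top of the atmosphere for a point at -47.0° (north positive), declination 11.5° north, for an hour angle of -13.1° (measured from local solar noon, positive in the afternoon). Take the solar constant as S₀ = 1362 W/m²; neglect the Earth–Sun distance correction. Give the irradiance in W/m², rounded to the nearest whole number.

688 W/m²

With φ = -47.0°, δ = 11.5°, H = -13.10°: sin φ sin δ = -0.1458, cos φ cos δ cos H = 0.6509, so cos θ_z = 0.5051.
Top-of-atmosphere irradiance = S₀ cos θ_z = 1362 × 0.5051 = 687.95 W/m².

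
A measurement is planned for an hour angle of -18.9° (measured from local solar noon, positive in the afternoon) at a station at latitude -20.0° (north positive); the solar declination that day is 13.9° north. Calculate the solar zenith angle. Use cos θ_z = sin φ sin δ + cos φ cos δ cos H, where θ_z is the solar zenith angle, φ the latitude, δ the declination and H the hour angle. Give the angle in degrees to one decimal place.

38.7°

cos θ_z = sin(-20.0°) sin(13.9°) + cos(-20.0°) cos(13.9°) cos(-18.90°) = -0.0822 + 0.8630 = 0.7808.
θ_z = arccos(0.7808) = 38.67°.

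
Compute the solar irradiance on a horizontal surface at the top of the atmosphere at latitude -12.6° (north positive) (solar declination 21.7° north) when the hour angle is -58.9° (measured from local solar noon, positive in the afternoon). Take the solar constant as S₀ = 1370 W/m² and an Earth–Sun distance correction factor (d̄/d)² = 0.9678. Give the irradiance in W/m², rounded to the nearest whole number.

cos θ_z = sin φ sin δ + cos φ cos δ cos H = (-0.2181)(0.3697) + (0.9759)(0.9291)(0.5165) = 0.3877.
Top-of-atmosphere irradiance = S₀ (d̄/d)² cos θ_z = 1370 × 0.9678 × 0.3877 = 514.05 W/m².

514 W/m²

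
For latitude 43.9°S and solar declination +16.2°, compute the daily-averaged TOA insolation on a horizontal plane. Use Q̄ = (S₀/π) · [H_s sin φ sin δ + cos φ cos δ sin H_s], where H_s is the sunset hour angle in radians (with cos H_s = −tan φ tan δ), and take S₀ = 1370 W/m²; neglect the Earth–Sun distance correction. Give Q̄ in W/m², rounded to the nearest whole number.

The sunset hour angle satisfies cos H_s = −tan φ tan δ = 0.2796, giving H_s = 73.76°. In radians, H_s = 1.2874.
H_s sin φ sin δ = 1.2874 × -0.6934 × 0.2790 = -0.2491.
cos φ cos δ sin H_s = 0.7206 × 0.9603 × 0.9601 = 0.6644.
Q̄ = (1370/π) × (-0.2491 + 0.6644) = 436.08 × 0.4153 = 181.10 W/m².

181 W/m²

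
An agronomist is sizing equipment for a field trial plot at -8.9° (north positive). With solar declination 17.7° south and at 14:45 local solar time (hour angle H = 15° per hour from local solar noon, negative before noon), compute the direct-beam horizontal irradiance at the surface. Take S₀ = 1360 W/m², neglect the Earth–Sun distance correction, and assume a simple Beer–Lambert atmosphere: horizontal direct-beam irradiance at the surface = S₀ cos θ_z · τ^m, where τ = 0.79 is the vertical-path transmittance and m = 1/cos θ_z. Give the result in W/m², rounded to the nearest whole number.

751 W/m²

Hour angle H = 15° × (14.75 − 12) = 41.25°.
cos θ_z = sin φ sin δ + cos φ cos δ cos H = (-0.1547)(-0.3040) + (0.9880)(0.9527)(0.7518) = 0.7547.
Air mass m = 1/cos θ_z = 1/0.7547 = 1.325; τ^m = 0.79^1.325 = 0.7317.
Surface direct beam = 1360 × 0.7547 × 0.7317 = 751.01 W/m².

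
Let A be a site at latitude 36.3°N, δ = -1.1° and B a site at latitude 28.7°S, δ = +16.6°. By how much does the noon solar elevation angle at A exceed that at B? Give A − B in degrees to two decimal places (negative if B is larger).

A: 90° − |36.3 − (-1.1)| = 52.60°.
B: 90° − |-28.7 − (16.6)| = 44.70°.
A − B = 52.60 − 44.70 = 7.90°.

+7.90°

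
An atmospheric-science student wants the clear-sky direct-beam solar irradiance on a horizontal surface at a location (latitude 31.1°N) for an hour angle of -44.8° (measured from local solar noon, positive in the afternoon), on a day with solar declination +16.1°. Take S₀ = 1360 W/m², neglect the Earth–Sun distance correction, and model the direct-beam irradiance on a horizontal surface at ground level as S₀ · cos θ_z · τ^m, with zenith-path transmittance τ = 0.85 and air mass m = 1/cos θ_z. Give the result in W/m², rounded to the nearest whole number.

791 W/m²

With φ = 31.1°, δ = 16.1°, H = -44.80°: sin φ sin δ = 0.1432, cos φ cos δ cos H = 0.5838, so cos θ_z = 0.7270.
Air mass m = 1/cos θ_z = 1/0.7270 = 1.376; τ^m = 0.85^1.376 = 0.7996.
Surface direct beam = 1360 × 0.7270 × 0.7996 = 790.58 W/m².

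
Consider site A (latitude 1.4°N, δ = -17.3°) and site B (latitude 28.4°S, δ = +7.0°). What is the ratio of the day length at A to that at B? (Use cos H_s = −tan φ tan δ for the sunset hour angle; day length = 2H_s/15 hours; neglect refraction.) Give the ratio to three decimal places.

A: H_s = arccos(−tan 1.4° · tan -17.3°) = 89.56°, so 2H_s/15 = 11.9413 h.
B: H_s = arccos(−tan -28.4° · tan 7.0°) = 86.19°, so 2H_s/15 = 11.4920 h.
Ratio A/B = 11.9413 / 11.4920 = 1.0391.

1.039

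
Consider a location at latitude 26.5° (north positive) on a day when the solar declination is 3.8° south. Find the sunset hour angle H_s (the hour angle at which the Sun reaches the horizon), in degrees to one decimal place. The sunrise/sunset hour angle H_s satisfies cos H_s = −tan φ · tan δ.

−tan φ tan δ = −(0.4986)(-0.0664) = 0.0331; H_s = arccos(0.0331) = 88.10°.

88.1°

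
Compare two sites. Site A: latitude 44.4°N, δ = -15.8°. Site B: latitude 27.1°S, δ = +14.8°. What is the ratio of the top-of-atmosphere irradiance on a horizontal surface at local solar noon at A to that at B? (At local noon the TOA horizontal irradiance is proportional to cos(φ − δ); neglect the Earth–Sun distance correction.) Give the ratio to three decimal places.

A: cos θ_z = cos(44.4° − (-15.8°)) = 0.4970.
B: cos θ_z = cos(-27.1° − (14.8°)) = 0.7443.
Ratio A/B = 0.4970 / 0.7443 = 0.6677.

0.668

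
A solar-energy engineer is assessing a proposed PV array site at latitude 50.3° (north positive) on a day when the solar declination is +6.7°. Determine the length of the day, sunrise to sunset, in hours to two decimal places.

13.08 hours

−tan φ tan δ = −(1.2045)(0.1175) = -0.1415; H_s = arccos(-0.1415) = 98.13°.
Day length = 2 H_s / 15° h⁻¹ = 196.26° / 15 = 13.084 h.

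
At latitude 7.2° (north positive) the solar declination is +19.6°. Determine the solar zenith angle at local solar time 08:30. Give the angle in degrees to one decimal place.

Hour angle H = 15° × (8.5 − 12) = -52.50°.
cos θ_z = sin φ sin δ + cos φ cos δ cos H = (0.1253)(0.3355) + (0.9921)(0.9421)(0.6088) = 0.6111.
θ_z = arccos(0.6111) = 52.33°.

52.3°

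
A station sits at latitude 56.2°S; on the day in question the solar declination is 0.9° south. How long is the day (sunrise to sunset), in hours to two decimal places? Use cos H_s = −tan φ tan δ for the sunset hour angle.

12.18 hours

The sunset hour angle satisfies cos H_s = −tan φ tan δ = -0.0235, giving H_s = 91.35°.
Day length = 2 H_s / 15° h⁻¹ = 182.70° / 15 = 12.180 h.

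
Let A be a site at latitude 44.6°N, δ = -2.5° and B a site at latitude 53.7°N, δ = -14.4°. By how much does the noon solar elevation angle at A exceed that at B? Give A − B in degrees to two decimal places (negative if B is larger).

A: 90° − |44.6 − (-2.5)| = 42.90°.
B: 90° − |53.7 − (-14.4)| = 21.90°.
A − B = 42.90 − 21.90 = 21.00°.

+21.00°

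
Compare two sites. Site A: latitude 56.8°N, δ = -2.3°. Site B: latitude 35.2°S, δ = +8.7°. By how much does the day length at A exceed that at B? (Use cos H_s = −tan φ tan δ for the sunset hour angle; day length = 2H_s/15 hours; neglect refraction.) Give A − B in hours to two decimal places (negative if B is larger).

+0.36 h

A: H_s = arccos(−tan 56.8° · tan -2.3°) = 86.48°, so 2H_s/15 = 11.5307 h.
B: H_s = arccos(−tan -35.2° · tan 8.7°) = 83.80°, so 2H_s/15 = 11.1733 h.
A − B = 11.5307 − 11.1733 = 0.3574 h.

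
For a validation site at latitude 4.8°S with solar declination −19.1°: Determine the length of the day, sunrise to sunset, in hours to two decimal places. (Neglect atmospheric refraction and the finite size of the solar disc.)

12.22 hours

The sunset hour angle satisfies cos H_s = −tan φ tan δ = -0.0291, giving H_s = 91.67°.
Day length = 2 H_s / 15° h⁻¹ = 183.34° / 15 = 12.223 h.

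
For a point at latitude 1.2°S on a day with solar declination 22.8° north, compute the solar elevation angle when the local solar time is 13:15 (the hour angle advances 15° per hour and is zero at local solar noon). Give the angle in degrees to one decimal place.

59.8°

Hour angle H = 15° × (13.25 − 12) = 18.75°.
cos θ_z = sin(-1.2°) sin(22.8°) + cos(-1.2°) cos(22.8°) cos(18.75°) = -0.0081 + 0.8727 = 0.8646.
θ_z = arccos(0.8646) = 30.16°, so the elevation is 90° − 30.16° = 59.84°.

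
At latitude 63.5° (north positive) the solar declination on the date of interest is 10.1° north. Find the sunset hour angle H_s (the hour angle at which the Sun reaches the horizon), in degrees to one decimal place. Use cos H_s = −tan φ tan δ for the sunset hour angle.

−tan φ tan δ = −(2.0057)(0.1781) = -0.3572; H_s = arccos(-0.3572) = 110.93°.

110.9°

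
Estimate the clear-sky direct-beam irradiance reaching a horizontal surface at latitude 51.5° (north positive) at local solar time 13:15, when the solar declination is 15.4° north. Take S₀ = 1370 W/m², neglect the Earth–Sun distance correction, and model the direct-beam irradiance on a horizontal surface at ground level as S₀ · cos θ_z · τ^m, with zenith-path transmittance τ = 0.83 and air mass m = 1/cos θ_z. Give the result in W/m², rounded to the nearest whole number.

Hour angle H = 15° × (13.25 − 12) = 18.75°.
cos θ_z = sin φ sin δ + cos φ cos δ cos H = (0.7826)(0.2656) + (0.6225)(0.9641)(0.9469) = 0.7761.
Air mass m = 1/cos θ_z = 1/0.7761 = 1.288; τ^m = 0.83^1.288 = 0.7866.
Surface direct beam = 1370 × 0.7761 × 0.7866 = 836.36 W/m².

836 W/m²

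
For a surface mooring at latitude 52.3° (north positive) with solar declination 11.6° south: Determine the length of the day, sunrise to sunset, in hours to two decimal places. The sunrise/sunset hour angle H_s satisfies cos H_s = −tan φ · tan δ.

−tan φ tan δ = −(1.2938)(-0.2053) = 0.2656; H_s = arccos(0.2656) = 74.60°.
Day length = 2 H_s / 15° h⁻¹ = 149.20° / 15 = 9.947 h.

9.95 hours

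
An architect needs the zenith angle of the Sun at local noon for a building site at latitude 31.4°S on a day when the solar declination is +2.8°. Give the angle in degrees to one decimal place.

At local solar noon the hour angle is zero, so the zenith angle is |φ − δ| = |-31.4° − (2.8°)| = 34.2°.

34.2°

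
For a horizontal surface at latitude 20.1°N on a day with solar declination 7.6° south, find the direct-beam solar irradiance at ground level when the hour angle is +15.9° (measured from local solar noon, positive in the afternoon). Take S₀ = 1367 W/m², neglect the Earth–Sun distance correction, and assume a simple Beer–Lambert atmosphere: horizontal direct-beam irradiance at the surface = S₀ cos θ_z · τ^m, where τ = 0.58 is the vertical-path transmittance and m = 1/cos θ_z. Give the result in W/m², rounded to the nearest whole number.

612 W/m²

With φ = 20.1°, δ = -7.6°, H = 15.90°: sin φ sin δ = -0.0455, cos φ cos δ cos H = 0.8952, so cos θ_z = 0.8497.
Air mass m = 1/cos θ_z = 1/0.8497 = 1.177; τ^m = 0.58^1.177 = 0.5267.
Surface direct beam = 1367 × 0.8497 × 0.5267 = 611.78 W/m².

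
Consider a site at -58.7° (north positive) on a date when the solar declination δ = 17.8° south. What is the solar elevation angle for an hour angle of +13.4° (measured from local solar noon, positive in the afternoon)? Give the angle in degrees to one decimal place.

47.9°

cos θ_z = sin φ sin δ + cos φ cos δ cos H = (-0.8545)(-0.3057) + (0.5195)(0.9521)(0.9728) = 0.7424.
θ_z = arccos(0.7424) = 42.06°, so the elevation is 90° − 42.06° = 47.94°.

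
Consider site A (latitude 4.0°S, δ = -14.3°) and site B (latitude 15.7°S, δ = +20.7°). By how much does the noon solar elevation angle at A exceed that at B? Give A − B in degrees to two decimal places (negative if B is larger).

A: 90° − |-4.0 − (-14.3)| = 79.70°.
B: 90° − |-15.7 − (20.7)| = 53.60°.
A − B = 79.70 − 53.60 = 26.10°.

+26.10°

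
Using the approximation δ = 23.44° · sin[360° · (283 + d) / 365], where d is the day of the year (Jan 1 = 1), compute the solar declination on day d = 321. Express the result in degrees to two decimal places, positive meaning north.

-19.37°

360 × (283 + 321) / 365 = 595.726°; sin(595.726°) = -0.8264.
δ = 23.44 × -0.8264 = -19.371° ≈ -19.37°.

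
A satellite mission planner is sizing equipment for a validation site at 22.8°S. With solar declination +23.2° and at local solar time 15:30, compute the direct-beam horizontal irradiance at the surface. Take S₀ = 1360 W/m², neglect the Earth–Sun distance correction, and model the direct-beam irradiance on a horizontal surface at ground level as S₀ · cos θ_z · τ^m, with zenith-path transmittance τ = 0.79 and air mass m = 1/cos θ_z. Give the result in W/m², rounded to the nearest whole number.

258 W/m²

Hour angle H = 15° × (15.5 − 12) = 52.50°.
cos θ_z = sin(-22.8°) sin(23.2°) + cos(-22.8°) cos(23.2°) cos(52.50°) = -0.1527 + 0.5158 = 0.3631.
Air mass m = 1/cos θ_z = 1/0.3631 = 2.754; τ^m = 0.79^2.754 = 0.5225.
Surface direct beam = 1360 × 0.3631 × 0.5225 = 258.02 W/m².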